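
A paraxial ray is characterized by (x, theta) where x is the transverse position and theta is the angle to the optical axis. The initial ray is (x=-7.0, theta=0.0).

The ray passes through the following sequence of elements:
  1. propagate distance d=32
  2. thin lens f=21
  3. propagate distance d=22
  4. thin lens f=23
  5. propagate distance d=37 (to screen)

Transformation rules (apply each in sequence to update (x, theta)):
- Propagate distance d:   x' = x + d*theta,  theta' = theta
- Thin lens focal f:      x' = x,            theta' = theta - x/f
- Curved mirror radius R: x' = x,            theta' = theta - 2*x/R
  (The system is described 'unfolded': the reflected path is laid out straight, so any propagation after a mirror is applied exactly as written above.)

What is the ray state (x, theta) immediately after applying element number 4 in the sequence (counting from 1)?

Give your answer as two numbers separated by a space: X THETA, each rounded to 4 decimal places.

Answer: 0.3333 0.3188

Derivation:
Initial: x=-7.0000 theta=0.0000
After 1 (propagate distance d=32): x=-7.0000 theta=0.0000
After 2 (thin lens f=21): x=-7.0000 theta=1/3 (≈0.3333)
After 3 (propagate distance d=22): x=1/3 (≈0.3333) theta=1/3 (≈0.3333)
After 4 (thin lens f=23): x=1/3 (≈0.3333) theta=22/69 (≈0.3188)
Rounded to 4 decimal places: x = 0.3333, theta = 0.3188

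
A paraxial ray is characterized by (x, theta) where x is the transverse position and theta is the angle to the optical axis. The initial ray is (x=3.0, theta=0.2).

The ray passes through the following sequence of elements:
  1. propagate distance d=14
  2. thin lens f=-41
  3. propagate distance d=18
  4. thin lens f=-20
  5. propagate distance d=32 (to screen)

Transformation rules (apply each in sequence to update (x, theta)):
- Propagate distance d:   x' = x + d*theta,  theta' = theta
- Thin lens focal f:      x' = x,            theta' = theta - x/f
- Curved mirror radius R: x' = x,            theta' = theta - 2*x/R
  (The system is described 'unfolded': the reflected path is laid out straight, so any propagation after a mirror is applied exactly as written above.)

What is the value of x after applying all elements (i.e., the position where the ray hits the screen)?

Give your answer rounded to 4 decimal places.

Initial: x=3.0000 theta=0.2000
After 1 (propagate distance d=14): x=5.8000 theta=0.2000
After 2 (thin lens f=-41): x=5.8000 theta=14/41 (≈0.3415)
After 3 (propagate distance d=18): x=2449/205 (≈11.9463) theta=14/41 (≈0.3415)
After 4 (thin lens f=-20): x=2449/205 (≈11.9463) theta=3849/4100 (≈0.9388)
After 5 (propagate distance d=32 (to screen)): x=43037/1025 (≈41.9873) theta=3849/4100 (≈0.9388)
Rounded to 4 decimal places: x = 41.9873

Answer: 41.9873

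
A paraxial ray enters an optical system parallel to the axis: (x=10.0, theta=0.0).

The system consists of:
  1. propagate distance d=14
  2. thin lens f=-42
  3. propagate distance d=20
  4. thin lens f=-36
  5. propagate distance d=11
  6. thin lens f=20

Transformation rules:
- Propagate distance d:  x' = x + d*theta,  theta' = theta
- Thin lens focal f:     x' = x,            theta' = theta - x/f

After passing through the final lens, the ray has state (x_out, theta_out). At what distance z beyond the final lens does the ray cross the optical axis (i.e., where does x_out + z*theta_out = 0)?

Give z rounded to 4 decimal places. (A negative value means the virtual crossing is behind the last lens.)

Answer: 49.0370

Derivation:
Initial: x=10.0000 theta=0.0000
After 1 (propagate distance d=14): x=10.0000 theta=0.0000
After 2 (thin lens f=-42): x=10.0000 theta=5/21 (≈0.2381)
After 3 (propagate distance d=20): x=310/21 (≈14.7619) theta=5/21 (≈0.2381)
After 4 (thin lens f=-36): x=310/21 (≈14.7619) theta=35/54 (≈0.6481)
After 5 (propagate distance d=11): x=8275/378 (≈21.8915) theta=35/54 (≈0.6481)
After 6 (thin lens f=20): x=8275/378 (≈21.8915) theta=-25/56 (≈-0.4464)
z_focus = -x_out/theta_out = -(8275/378)/(-25/56) = 1324/27 ≈ 49.0370
Rounded to 4 decimal places: z = 49.0370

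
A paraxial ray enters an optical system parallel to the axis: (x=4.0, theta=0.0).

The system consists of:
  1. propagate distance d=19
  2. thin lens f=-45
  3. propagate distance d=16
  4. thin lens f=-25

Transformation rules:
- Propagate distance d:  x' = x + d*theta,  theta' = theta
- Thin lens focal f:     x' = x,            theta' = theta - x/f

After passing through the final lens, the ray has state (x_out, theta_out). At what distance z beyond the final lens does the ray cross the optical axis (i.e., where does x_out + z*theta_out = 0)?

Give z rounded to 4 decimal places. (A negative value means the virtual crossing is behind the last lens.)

Initial: x=4.0000 theta=0.0000
After 1 (propagate distance d=19): x=4.0000 theta=0.0000
After 2 (thin lens f=-45): x=4.0000 theta=4/45 (≈0.0889)
After 3 (propagate distance d=16): x=244/45 (≈5.4222) theta=4/45 (≈0.0889)
After 4 (thin lens f=-25): x=244/45 (≈5.4222) theta=344/1125 (≈0.3058)
z_focus = -x_out/theta_out = -(244/45)/(344/1125) = -1525/86 ≈ -17.7326
Rounded to 4 decimal places: z = -17.7326

Answer: -17.7326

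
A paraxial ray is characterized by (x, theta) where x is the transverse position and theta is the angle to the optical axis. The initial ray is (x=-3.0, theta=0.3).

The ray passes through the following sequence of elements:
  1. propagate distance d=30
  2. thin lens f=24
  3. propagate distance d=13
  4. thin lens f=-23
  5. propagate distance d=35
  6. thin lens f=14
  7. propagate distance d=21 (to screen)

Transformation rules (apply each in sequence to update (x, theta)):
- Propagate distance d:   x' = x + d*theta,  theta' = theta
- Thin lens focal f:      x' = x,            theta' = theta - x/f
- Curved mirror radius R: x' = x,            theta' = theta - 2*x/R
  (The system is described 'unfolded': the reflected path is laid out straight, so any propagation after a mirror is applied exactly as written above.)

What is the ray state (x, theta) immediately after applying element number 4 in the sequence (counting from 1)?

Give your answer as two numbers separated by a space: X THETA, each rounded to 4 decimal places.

Initial: x=-3.0000 theta=0.3000
After 1 (propagate distance d=30): x=6.0000 theta=0.3000
After 2 (thin lens f=24): x=6.0000 theta=0.0500
After 3 (propagate distance d=13): x=6.6500 theta=0.0500
After 4 (thin lens f=-23): x=6.6500 theta=39/115 (≈0.3391)
Rounded to 4 decimal places: x = 6.6500, theta = 0.3391

Answer: 6.6500 0.3391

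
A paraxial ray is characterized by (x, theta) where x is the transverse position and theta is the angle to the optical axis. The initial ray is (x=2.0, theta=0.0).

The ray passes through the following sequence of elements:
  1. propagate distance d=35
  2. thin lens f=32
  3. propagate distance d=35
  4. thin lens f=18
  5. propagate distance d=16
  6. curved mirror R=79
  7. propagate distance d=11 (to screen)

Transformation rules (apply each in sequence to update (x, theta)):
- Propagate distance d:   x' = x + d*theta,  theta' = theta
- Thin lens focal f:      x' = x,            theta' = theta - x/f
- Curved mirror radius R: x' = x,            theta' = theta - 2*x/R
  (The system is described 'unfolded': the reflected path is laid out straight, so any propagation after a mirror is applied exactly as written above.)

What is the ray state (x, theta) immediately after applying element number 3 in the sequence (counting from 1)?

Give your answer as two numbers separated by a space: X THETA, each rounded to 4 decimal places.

Initial: x=2.0000 theta=0.0000
After 1 (propagate distance d=35): x=2.0000 theta=0.0000
After 2 (thin lens f=32): x=2.0000 theta=-0.0625
After 3 (propagate distance d=35): x=-0.1875 theta=-0.0625
Rounded to 4 decimal places: x = -0.1875, theta = -0.0625

Answer: -0.1875 -0.0625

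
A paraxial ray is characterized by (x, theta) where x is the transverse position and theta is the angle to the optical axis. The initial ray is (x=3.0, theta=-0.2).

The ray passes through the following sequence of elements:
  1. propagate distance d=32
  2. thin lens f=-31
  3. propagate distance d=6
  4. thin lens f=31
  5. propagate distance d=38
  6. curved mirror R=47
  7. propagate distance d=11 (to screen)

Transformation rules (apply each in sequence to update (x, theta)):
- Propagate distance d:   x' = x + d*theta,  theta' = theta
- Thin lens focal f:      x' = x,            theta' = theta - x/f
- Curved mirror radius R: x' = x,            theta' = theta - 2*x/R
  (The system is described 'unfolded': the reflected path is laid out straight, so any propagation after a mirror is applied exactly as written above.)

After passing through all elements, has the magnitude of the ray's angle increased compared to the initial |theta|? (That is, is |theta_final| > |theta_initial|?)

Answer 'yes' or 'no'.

Initial: x=3.0000 theta=-0.2000
After 1 (propagate distance d=32): x=-3.4000 theta=-0.2000
After 2 (thin lens f=-31): x=-3.4000 theta=-48/155 (≈-0.3097)
After 3 (propagate distance d=6): x=-163/31 (≈-5.2581) theta=-48/155 (≈-0.3097)
After 4 (thin lens f=31): x=-163/31 (≈-5.2581) theta=-673/4805 (≈-0.1401)
After 5 (propagate distance d=38): x=-50839/4805 (≈-10.5804) theta=-673/4805 (≈-0.1401)
After 6 (curved mirror R=47): x=-50839/4805 (≈-10.5804) theta=70047/225835 (≈0.3102)
After 7 (propagate distance d=11 (to screen)): x=-1618916/225835 (≈-7.1686) theta=70047/225835 (≈0.3102)
|theta_initial|=0.2000 |theta_final|=70047/225835 (≈0.3102) -> increased

Answer: yes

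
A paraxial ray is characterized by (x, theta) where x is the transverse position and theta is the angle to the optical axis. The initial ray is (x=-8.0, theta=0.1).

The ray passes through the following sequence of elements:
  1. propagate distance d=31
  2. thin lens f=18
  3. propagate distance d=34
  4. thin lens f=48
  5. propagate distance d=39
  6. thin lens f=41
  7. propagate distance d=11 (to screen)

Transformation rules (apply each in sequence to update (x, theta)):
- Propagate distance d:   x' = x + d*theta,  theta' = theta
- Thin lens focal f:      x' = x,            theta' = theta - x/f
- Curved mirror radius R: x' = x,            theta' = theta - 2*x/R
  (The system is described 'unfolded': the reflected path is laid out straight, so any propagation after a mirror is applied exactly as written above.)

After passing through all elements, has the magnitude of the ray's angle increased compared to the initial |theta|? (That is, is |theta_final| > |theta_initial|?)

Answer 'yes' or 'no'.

Answer: yes

Derivation:
Initial: x=-8.0000 theta=0.1000
After 1 (propagate distance d=31): x=-4.9000 theta=0.1000
After 2 (thin lens f=18): x=-4.9000 theta=67/180 (≈0.3722)
After 3 (propagate distance d=34): x=349/45 (≈7.7556) theta=67/180 (≈0.3722)
After 4 (thin lens f=48): x=349/45 (≈7.7556) theta=91/432 (≈0.2106)
After 5 (propagate distance d=39): x=3833/240 (≈15.9708) theta=91/432 (≈0.2106)
After 6 (thin lens f=41): x=3833/240 (≈15.9708) theta=-7921/44280 (≈-0.1789)
After 7 (propagate distance d=11 (to screen)): x=248023/17712 (≈14.0031) theta=-7921/44280 (≈-0.1789)
|theta_initial|=0.1000 |theta_final|=7921/44280 (≈0.1789) -> increased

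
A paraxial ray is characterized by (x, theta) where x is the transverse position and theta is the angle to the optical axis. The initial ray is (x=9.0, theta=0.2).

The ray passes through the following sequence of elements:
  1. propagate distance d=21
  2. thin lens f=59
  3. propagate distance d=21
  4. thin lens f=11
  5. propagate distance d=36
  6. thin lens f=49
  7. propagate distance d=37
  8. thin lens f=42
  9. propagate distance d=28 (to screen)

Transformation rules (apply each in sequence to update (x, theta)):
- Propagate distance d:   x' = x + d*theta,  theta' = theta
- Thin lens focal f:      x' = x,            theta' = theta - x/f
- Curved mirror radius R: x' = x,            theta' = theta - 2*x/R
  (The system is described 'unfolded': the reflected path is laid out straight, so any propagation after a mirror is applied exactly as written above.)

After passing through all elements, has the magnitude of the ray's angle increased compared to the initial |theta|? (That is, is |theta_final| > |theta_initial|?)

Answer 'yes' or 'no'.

Answer: yes

Derivation:
Initial: x=9.0000 theta=0.2000
After 1 (propagate distance d=21): x=13.2000 theta=0.2000
After 2 (thin lens f=59): x=13.2000 theta=-7/295 (≈-0.0237)
After 3 (propagate distance d=21): x=3747/295 (≈12.7017) theta=-7/295 (≈-0.0237)
After 4 (thin lens f=11): x=3747/295 (≈12.7017) theta=-3824/3245 (≈-1.1784)
After 5 (propagate distance d=36): x=-96447/3245 (≈-29.7217) theta=-3824/3245 (≈-1.1784)
After 6 (thin lens f=49): x=-96447/3245 (≈-29.7217) theta=-90929/159005 (≈-0.5719)
After 7 (propagate distance d=37): x=-8090276/159005 (≈-50.8806) theta=-90929/159005 (≈-0.5719)
After 8 (thin lens f=42): x=-8090276/159005 (≈-50.8806) theta=2135629/3339105 (≈0.6396)
After 9 (propagate distance d=28 (to screen)): x=-15728312/477015 (≈-32.9724) theta=2135629/3339105 (≈0.6396)
|theta_initial|=0.2000 |theta_final|=2135629/3339105 (≈0.6396) -> increased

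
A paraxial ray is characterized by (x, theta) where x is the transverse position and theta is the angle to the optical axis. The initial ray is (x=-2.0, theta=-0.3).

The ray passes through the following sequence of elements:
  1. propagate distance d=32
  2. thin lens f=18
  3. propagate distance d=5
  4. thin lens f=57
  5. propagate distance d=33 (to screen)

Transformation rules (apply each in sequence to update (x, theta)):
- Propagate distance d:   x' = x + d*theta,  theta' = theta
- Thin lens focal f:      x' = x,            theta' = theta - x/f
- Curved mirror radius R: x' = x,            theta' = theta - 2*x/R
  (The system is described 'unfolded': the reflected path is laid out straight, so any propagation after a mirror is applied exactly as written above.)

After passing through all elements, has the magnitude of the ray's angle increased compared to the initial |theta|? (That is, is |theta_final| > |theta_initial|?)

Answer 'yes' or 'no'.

Answer: yes

Derivation:
Initial: x=-2.0000 theta=-0.3000
After 1 (propagate distance d=32): x=-11.6000 theta=-0.3000
After 2 (thin lens f=18): x=-11.6000 theta=31/90 (≈0.3444)
After 3 (propagate distance d=5): x=-889/90 (≈-9.8778) theta=31/90 (≈0.3444)
After 4 (thin lens f=57): x=-889/90 (≈-9.8778) theta=1328/2565 (≈0.5177)
After 5 (propagate distance d=33 (to screen)): x=2465/342 (≈7.2076) theta=1328/2565 (≈0.5177)
|theta_initial|=0.3000 |theta_final|=1328/2565 (≈0.5177) -> increased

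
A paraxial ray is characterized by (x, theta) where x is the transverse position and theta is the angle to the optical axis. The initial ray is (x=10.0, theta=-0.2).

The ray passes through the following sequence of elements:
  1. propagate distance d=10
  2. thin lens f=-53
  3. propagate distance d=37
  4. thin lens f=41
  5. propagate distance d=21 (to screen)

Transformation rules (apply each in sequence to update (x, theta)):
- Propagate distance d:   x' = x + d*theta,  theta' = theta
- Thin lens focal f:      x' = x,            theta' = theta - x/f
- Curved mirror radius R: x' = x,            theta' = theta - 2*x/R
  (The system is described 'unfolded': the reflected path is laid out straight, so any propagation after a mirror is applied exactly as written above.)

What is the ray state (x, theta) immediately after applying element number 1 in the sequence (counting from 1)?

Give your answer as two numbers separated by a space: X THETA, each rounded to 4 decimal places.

Initial: x=10.0000 theta=-0.2000
After 1 (propagate distance d=10): x=8.0000 theta=-0.2000
Rounded to 4 decimal places: x = 8.0000, theta = -0.2000

Answer: 8.0000 -0.2000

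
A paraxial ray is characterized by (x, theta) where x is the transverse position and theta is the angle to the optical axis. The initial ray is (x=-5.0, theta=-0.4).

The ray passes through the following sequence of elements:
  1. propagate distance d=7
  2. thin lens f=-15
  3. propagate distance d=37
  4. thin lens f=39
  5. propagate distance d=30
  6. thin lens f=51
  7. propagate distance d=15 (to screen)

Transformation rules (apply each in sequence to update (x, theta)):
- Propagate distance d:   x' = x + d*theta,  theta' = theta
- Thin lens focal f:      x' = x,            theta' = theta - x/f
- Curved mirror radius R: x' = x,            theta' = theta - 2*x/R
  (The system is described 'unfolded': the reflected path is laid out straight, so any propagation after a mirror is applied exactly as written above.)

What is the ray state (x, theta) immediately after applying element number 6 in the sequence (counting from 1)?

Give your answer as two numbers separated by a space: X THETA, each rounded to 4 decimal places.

Initial: x=-5.0000 theta=-0.4000
After 1 (propagate distance d=7): x=-7.8000 theta=-0.4000
After 2 (thin lens f=-15): x=-7.8000 theta=-0.9200
After 3 (propagate distance d=37): x=-41.8400 theta=-0.9200
After 4 (thin lens f=39): x=-41.8400 theta=149/975 (≈0.1528)
After 5 (propagate distance d=30): x=-12108/325 (≈-37.2554) theta=149/975 (≈0.1528)
After 6 (thin lens f=51): x=-12108/325 (≈-37.2554) theta=14641/16575 (≈0.8833)
Rounded to 4 decimal places: x = -37.2554, theta = 0.8833

Answer: -37.2554 0.8833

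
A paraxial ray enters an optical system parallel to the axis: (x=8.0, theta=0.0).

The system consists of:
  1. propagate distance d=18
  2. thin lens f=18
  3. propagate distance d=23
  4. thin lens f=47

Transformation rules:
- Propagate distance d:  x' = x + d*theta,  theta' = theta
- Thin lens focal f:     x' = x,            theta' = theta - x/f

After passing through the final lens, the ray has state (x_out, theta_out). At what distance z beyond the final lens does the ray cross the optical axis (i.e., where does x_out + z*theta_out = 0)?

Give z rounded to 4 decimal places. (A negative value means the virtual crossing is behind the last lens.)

Answer: -5.5952

Derivation:
Initial: x=8.0000 theta=0.0000
After 1 (propagate distance d=18): x=8.0000 theta=0.0000
After 2 (thin lens f=18): x=8.0000 theta=-4/9 (≈-0.4444)
After 3 (propagate distance d=23): x=-20/9 (≈-2.2222) theta=-4/9 (≈-0.4444)
After 4 (thin lens f=47): x=-20/9 (≈-2.2222) theta=-56/141 (≈-0.3972)
z_focus = -x_out/theta_out = -(-20/9)/(-56/141) = -235/42 ≈ -5.5952
Rounded to 4 decimal places: z = -5.5952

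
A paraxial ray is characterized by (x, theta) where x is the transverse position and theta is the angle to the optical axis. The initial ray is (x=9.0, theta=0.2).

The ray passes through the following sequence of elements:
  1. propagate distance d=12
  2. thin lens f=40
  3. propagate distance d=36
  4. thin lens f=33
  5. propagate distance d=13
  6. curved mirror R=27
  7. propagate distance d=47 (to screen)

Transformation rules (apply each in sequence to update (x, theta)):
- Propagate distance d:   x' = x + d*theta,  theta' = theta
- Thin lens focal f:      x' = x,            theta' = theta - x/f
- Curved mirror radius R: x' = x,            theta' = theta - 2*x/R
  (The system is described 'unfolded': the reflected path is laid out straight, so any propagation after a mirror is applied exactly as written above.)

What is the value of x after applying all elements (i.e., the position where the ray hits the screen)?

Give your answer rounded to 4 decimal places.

Answer: -25.6739

Derivation:
Initial: x=9.0000 theta=0.2000
After 1 (propagate distance d=12): x=11.4000 theta=0.2000
After 2 (thin lens f=40): x=11.4000 theta=-0.0850
After 3 (propagate distance d=36): x=8.3400 theta=-0.0850
After 4 (thin lens f=33): x=8.3400 theta=-743/2200 (≈-0.3377)
After 5 (propagate distance d=13): x=8689/2200 (≈3.9495) theta=-743/2200 (≈-0.3377)
After 6 (curved mirror R=27): x=8689/2200 (≈3.9495) theta=-37439/59400 (≈-0.6303)
After 7 (propagate distance d=47 (to screen)): x=-152503/5940 (≈-25.6739) theta=-37439/59400 (≈-0.6303)
Rounded to 4 decimal places: x = -25.6739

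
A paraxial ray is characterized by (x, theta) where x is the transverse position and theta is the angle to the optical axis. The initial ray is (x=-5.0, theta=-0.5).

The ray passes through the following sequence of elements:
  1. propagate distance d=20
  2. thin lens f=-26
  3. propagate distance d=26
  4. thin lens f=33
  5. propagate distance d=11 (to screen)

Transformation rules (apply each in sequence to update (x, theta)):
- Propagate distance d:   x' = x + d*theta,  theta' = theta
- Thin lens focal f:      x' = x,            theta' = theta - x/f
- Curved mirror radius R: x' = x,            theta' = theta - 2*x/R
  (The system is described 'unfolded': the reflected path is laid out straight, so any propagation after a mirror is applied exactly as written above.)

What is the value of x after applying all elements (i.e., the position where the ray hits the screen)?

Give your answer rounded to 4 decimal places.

Initial: x=-5.0000 theta=-0.5000
After 1 (propagate distance d=20): x=-15.0000 theta=-0.5000
After 2 (thin lens f=-26): x=-15.0000 theta=-14/13 (≈-1.0769)
After 3 (propagate distance d=26): x=-43.0000 theta=-14/13 (≈-1.0769)
After 4 (thin lens f=33): x=-43.0000 theta=97/429 (≈0.2261)
After 5 (propagate distance d=11 (to screen)): x=-1580/39 (≈-40.5128) theta=97/429 (≈0.2261)
Rounded to 4 decimal places: x = -40.5128

Answer: -40.5128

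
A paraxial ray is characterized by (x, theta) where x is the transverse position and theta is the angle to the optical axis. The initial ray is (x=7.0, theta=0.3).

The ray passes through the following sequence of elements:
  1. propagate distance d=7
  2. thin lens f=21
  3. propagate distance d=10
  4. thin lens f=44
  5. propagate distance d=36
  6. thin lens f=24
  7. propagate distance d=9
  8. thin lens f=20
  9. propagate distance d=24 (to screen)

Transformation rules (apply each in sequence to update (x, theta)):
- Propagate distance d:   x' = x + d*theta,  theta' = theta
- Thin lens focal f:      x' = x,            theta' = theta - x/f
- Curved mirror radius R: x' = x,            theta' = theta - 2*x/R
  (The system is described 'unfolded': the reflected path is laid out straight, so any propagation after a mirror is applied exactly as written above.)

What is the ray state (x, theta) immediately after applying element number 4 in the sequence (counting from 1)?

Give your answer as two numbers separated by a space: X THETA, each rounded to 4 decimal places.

Answer: 7.7667 -0.3098

Derivation:
Initial: x=7.0000 theta=0.3000
After 1 (propagate distance d=7): x=9.1000 theta=0.3000
After 2 (thin lens f=21): x=9.1000 theta=-2/15 (≈-0.1333)
After 3 (propagate distance d=10): x=233/30 (≈7.7667) theta=-2/15 (≈-0.1333)
After 4 (thin lens f=44): x=233/30 (≈7.7667) theta=-409/1320 (≈-0.3098)
Rounded to 4 decimal places: x = 7.7667, theta = -0.3098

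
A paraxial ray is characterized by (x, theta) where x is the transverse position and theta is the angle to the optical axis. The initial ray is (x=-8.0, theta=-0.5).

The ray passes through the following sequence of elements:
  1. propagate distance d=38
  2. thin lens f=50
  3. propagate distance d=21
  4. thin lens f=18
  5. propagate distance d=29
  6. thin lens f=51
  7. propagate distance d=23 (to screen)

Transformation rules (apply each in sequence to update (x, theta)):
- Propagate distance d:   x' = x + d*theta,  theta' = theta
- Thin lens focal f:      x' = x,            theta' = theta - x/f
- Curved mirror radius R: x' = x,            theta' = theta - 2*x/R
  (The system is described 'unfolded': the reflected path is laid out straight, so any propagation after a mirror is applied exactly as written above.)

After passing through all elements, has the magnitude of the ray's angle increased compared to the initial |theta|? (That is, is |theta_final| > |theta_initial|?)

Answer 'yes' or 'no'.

Answer: yes

Derivation:
Initial: x=-8.0000 theta=-0.5000
After 1 (propagate distance d=38): x=-27.0000 theta=-0.5000
After 2 (thin lens f=50): x=-27.0000 theta=0.0400
After 3 (propagate distance d=21): x=-26.1600 theta=0.0400
After 4 (thin lens f=18): x=-26.1600 theta=112/75 (≈1.4933)
After 5 (propagate distance d=29): x=1286/75 (≈17.1467) theta=112/75 (≈1.4933)
After 6 (thin lens f=51): x=1286/75 (≈17.1467) theta=4426/3825 (≈1.1571)
After 7 (propagate distance d=23 (to screen)): x=167384/3825 (≈43.7605) theta=4426/3825 (≈1.1571)
|theta_initial|=0.5000 |theta_final|=4426/3825 (≈1.1571) -> increased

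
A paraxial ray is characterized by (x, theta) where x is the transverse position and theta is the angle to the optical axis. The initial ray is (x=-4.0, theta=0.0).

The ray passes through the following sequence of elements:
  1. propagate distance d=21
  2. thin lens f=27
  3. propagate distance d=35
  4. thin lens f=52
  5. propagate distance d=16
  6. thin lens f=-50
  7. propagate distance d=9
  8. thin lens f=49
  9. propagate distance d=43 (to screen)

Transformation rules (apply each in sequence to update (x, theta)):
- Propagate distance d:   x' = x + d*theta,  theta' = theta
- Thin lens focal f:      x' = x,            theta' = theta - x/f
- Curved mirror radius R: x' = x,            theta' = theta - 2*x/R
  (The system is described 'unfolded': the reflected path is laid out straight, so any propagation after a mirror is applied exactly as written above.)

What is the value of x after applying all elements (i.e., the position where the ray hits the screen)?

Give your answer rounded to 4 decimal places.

Initial: x=-4.0000 theta=0.0000
After 1 (propagate distance d=21): x=-4.0000 theta=0.0000
After 2 (thin lens f=27): x=-4.0000 theta=4/27 (≈0.1481)
After 3 (propagate distance d=35): x=32/27 (≈1.1852) theta=4/27 (≈0.1481)
After 4 (thin lens f=52): x=32/27 (≈1.1852) theta=44/351 (≈0.1254)
After 5 (propagate distance d=16): x=1120/351 (≈3.1909) theta=44/351 (≈0.1254)
After 6 (thin lens f=-50): x=1120/351 (≈3.1909) theta=332/1755 (≈0.1892)
After 7 (propagate distance d=9): x=8588/1755 (≈4.8934) theta=332/1755 (≈0.1892)
After 8 (thin lens f=49): x=8588/1755 (≈4.8934) theta=512/5733 (≈0.0893)
After 9 (propagate distance d=43 (to screen)): x=751052/85995 (≈8.7337) theta=512/5733 (≈0.0893)
Rounded to 4 decimal places: x = 8.7337

Answer: 8.7337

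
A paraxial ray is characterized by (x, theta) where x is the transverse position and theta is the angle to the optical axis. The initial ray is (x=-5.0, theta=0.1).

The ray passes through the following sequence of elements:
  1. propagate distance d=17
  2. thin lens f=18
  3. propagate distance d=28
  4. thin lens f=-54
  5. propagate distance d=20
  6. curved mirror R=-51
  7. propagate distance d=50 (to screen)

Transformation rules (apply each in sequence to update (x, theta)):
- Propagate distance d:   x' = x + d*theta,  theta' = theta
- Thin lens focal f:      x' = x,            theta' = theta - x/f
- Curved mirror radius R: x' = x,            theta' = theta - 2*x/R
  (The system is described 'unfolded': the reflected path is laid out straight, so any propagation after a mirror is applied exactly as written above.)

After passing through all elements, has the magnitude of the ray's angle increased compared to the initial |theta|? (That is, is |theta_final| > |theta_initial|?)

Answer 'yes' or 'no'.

Initial: x=-5.0000 theta=0.1000
After 1 (propagate distance d=17): x=-3.3000 theta=0.1000
After 2 (thin lens f=18): x=-3.3000 theta=17/60 (≈0.2833)
After 3 (propagate distance d=28): x=139/30 (≈4.6333) theta=17/60 (≈0.2833)
After 4 (thin lens f=-54): x=139/30 (≈4.6333) theta=299/810 (≈0.3691)
After 5 (propagate distance d=20): x=9733/810 (≈12.0160) theta=299/810 (≈0.3691)
After 6 (curved mirror R=-51): x=9733/810 (≈12.0160) theta=6943/8262 (≈0.8404)
After 7 (propagate distance d=50 (to screen)): x=2232133/41310 (≈54.0337) theta=6943/8262 (≈0.8404)
|theta_initial|=0.1000 |theta_final|=6943/8262 (≈0.8404) -> increased

Answer: yes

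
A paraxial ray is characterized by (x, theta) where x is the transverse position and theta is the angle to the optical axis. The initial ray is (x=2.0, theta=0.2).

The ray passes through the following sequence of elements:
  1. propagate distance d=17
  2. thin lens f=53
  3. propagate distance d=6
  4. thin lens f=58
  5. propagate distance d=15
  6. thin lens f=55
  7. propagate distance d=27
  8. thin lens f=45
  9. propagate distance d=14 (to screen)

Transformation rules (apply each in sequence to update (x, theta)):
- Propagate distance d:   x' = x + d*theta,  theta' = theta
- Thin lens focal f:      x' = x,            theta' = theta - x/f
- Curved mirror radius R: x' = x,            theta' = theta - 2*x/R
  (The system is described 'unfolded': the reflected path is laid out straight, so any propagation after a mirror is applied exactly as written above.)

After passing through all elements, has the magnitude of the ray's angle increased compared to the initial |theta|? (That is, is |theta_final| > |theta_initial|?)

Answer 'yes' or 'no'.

Initial: x=2.0000 theta=0.2000
After 1 (propagate distance d=17): x=5.4000 theta=0.2000
After 2 (thin lens f=53): x=5.4000 theta=26/265 (≈0.0981)
After 3 (propagate distance d=6): x=1587/265 (≈5.9887) theta=26/265 (≈0.0981)
After 4 (thin lens f=58): x=1587/265 (≈5.9887) theta=-79/15370 (≈-0.0051)
After 5 (propagate distance d=15): x=90861/15370 (≈5.9116) theta=-79/15370 (≈-0.0051)
After 6 (thin lens f=55): x=90861/15370 (≈5.9116) theta=-47603/422675 (≈-0.1126)
After 7 (propagate distance d=27): x=2426793/845350 (≈2.8708) theta=-47603/422675 (≈-0.1126)
After 8 (thin lens f=45): x=2426793/845350 (≈2.8708) theta=-2237021/12680250 (≈-0.1764)
After 9 (propagate distance d=14 (to screen)): x=95917/239250 (≈0.4009) theta=-2237021/12680250 (≈-0.1764)
|theta_initial|=0.2000 |theta_final|=2237021/12680250 (≈0.1764) -> not increased

Answer: no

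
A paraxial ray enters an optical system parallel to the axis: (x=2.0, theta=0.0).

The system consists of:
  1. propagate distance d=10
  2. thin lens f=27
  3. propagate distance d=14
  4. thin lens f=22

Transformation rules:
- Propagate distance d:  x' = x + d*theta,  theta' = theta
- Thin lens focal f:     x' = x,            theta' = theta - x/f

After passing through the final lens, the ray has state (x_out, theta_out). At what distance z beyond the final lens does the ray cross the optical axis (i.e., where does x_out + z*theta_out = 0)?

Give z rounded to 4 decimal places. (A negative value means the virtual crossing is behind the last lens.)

Initial: x=2.0000 theta=0.0000
After 1 (propagate distance d=10): x=2.0000 theta=0.0000
After 2 (thin lens f=27): x=2.0000 theta=-2/27 (≈-0.0741)
After 3 (propagate distance d=14): x=26/27 (≈0.9630) theta=-2/27 (≈-0.0741)
After 4 (thin lens f=22): x=26/27 (≈0.9630) theta=-35/297 (≈-0.1178)
z_focus = -x_out/theta_out = -(26/27)/(-35/297) = 286/35 ≈ 8.1714
Rounded to 4 decimal places: z = 8.1714

Answer: 8.1714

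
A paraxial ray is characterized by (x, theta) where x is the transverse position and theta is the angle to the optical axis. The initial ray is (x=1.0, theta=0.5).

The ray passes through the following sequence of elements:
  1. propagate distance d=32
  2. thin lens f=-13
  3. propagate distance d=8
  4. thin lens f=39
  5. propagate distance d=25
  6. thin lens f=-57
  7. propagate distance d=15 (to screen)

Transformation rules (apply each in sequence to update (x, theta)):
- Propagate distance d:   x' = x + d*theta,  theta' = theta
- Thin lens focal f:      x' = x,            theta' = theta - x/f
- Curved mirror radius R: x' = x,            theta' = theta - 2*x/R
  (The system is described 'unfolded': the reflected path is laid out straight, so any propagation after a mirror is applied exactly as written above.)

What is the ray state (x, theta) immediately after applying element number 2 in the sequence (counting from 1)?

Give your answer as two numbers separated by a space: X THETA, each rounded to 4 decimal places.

Answer: 17.0000 1.8077

Derivation:
Initial: x=1.0000 theta=0.5000
After 1 (propagate distance d=32): x=17.0000 theta=0.5000
After 2 (thin lens f=-13): x=17.0000 theta=47/26 (≈1.8077)
Rounded to 4 decimal places: x = 17.0000, theta = 1.8077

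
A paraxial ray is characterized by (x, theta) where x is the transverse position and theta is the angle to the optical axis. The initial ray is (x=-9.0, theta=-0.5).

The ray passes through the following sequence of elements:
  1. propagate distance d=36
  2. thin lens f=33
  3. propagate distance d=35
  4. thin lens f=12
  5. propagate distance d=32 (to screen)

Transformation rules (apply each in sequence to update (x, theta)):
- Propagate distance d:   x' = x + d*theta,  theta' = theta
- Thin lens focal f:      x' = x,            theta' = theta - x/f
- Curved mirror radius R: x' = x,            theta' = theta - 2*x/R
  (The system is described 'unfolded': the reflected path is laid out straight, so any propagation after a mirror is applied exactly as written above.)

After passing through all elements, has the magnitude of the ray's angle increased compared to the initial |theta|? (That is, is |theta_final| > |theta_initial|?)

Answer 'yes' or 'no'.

Initial: x=-9.0000 theta=-0.5000
After 1 (propagate distance d=36): x=-27.0000 theta=-0.5000
After 2 (thin lens f=33): x=-27.0000 theta=7/22 (≈0.3182)
After 3 (propagate distance d=35): x=-349/22 (≈-15.8636) theta=7/22 (≈0.3182)
After 4 (thin lens f=12): x=-349/22 (≈-15.8636) theta=433/264 (≈1.6402)
After 5 (propagate distance d=32 (to screen)): x=2417/66 (≈36.6212) theta=433/264 (≈1.6402)
|theta_initial|=0.5000 |theta_final|=433/264 (≈1.6402) -> increased

Answer: yes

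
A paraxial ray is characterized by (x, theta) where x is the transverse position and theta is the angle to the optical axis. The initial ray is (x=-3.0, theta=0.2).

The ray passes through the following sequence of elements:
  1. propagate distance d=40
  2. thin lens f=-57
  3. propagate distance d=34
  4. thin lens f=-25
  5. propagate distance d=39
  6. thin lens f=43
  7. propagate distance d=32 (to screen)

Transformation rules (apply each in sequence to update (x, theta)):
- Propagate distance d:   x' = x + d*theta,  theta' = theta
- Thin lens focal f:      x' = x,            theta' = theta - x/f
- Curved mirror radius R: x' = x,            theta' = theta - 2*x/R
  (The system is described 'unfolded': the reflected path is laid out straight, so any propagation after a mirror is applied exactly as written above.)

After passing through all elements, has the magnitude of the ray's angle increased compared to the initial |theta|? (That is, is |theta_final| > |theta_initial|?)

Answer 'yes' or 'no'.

Initial: x=-3.0000 theta=0.2000
After 1 (propagate distance d=40): x=5.0000 theta=0.2000
After 2 (thin lens f=-57): x=5.0000 theta=82/285 (≈0.2877)
After 3 (propagate distance d=34): x=4213/285 (≈14.7825) theta=82/285 (≈0.2877)
After 4 (thin lens f=-25): x=4213/285 (≈14.7825) theta=6263/7125 (≈0.8790)
After 5 (propagate distance d=39): x=349582/7125 (≈49.0641) theta=6263/7125 (≈0.8790)
After 6 (thin lens f=43): x=349582/7125 (≈49.0641) theta=-80273/306375 (≈-0.2620)
After 7 (propagate distance d=32 (to screen)): x=830886/20425 (≈40.6799) theta=-80273/306375 (≈-0.2620)
|theta_initial|=0.2000 |theta_final|=80273/306375 (≈0.2620) -> increased

Answer: yes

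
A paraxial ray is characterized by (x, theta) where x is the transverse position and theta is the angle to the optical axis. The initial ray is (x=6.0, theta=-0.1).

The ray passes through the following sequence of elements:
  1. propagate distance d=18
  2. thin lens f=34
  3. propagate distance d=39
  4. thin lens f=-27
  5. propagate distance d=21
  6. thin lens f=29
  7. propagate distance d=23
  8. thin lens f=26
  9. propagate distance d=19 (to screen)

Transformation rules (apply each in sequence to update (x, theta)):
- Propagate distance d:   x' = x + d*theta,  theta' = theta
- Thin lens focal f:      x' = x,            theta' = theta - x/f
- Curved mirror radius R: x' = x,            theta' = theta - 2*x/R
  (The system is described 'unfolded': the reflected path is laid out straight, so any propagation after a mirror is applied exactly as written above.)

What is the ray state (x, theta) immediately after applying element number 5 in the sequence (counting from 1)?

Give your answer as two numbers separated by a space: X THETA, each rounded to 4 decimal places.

Initial: x=6.0000 theta=-0.1000
After 1 (propagate distance d=18): x=4.2000 theta=-0.1000
After 2 (thin lens f=34): x=4.2000 theta=-19/85 (≈-0.2235)
After 3 (propagate distance d=39): x=-384/85 (≈-4.5176) theta=-19/85 (≈-0.2235)
After 4 (thin lens f=-27): x=-384/85 (≈-4.5176) theta=-299/765 (≈-0.3908)
After 5 (propagate distance d=21): x=-649/51 (≈-12.7255) theta=-299/765 (≈-0.3908)
Rounded to 4 decimal places: x = -12.7255, theta = -0.3908

Answer: -12.7255 -0.3908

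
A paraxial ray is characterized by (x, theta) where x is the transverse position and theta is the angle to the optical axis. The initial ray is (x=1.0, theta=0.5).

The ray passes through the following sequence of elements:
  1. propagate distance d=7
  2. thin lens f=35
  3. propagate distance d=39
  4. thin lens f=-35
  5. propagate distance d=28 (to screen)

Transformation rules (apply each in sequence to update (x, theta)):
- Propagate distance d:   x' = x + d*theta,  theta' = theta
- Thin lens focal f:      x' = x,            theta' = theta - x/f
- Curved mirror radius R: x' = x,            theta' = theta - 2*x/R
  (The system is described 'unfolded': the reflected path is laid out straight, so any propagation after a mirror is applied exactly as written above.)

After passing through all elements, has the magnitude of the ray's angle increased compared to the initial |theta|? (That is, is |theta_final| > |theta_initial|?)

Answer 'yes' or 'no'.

Answer: yes

Derivation:
Initial: x=1.0000 theta=0.5000
After 1 (propagate distance d=7): x=4.5000 theta=0.5000
After 2 (thin lens f=35): x=4.5000 theta=13/35 (≈0.3714)
After 3 (propagate distance d=39): x=1329/70 (≈18.9857) theta=13/35 (≈0.3714)
After 4 (thin lens f=-35): x=1329/70 (≈18.9857) theta=2239/2450 (≈0.9139)
After 5 (propagate distance d=28 (to screen)): x=15601/350 (≈44.5743) theta=2239/2450 (≈0.9139)
|theta_initial|=0.5000 |theta_final|=2239/2450 (≈0.9139) -> increased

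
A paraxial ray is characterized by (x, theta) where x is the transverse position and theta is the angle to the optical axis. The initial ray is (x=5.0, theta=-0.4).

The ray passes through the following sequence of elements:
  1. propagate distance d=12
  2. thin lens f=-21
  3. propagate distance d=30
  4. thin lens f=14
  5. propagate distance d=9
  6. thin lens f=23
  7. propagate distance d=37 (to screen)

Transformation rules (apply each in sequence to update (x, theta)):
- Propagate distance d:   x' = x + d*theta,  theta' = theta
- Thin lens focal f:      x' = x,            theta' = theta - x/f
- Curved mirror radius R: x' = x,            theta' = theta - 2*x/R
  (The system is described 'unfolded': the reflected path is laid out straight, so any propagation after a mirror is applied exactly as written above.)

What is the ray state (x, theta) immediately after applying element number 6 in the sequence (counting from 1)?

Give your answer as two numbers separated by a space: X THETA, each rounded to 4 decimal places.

Initial: x=5.0000 theta=-0.4000
After 1 (propagate distance d=12): x=0.2000 theta=-0.4000
After 2 (thin lens f=-21): x=0.2000 theta=-41/105 (≈-0.3905)
After 3 (propagate distance d=30): x=-403/35 (≈-11.5143) theta=-41/105 (≈-0.3905)
After 4 (thin lens f=14): x=-403/35 (≈-11.5143) theta=127/294 (≈0.4320)
After 5 (propagate distance d=9): x=-3737/490 (≈-7.6265) theta=127/294 (≈0.4320)
After 6 (thin lens f=23): x=-3737/490 (≈-7.6265) theta=1844/2415 (≈0.7636)
Rounded to 4 decimal places: x = -7.6265, theta = 0.7636

Answer: -7.6265 0.7636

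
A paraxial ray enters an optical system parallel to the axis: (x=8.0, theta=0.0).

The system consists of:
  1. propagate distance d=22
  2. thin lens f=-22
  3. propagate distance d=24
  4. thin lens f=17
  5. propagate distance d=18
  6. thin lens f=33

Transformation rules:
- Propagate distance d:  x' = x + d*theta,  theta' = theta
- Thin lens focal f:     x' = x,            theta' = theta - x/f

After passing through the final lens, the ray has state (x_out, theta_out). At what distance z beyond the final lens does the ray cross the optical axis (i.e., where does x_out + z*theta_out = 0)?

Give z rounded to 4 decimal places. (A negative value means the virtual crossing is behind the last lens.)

Initial: x=8.0000 theta=0.0000
After 1 (propagate distance d=22): x=8.0000 theta=0.0000
After 2 (thin lens f=-22): x=8.0000 theta=4/11 (≈0.3636)
After 3 (propagate distance d=24): x=184/11 (≈16.7273) theta=4/11 (≈0.3636)
After 4 (thin lens f=17): x=184/11 (≈16.7273) theta=-116/187 (≈-0.6203)
After 5 (propagate distance d=18): x=1040/187 (≈5.5615) theta=-116/187 (≈-0.6203)
After 6 (thin lens f=33): x=1040/187 (≈5.5615) theta=-4868/6171 (≈-0.7889)
z_focus = -x_out/theta_out = -(1040/187)/(-4868/6171) = 8580/1217 ≈ 7.0501
Rounded to 4 decimal places: z = 7.0501

Answer: 7.0501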